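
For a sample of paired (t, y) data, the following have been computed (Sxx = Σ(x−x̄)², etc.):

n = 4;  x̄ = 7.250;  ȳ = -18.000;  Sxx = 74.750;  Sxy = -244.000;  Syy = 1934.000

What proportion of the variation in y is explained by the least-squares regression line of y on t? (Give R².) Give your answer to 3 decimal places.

0.412

R² = Sxy²/(Sxx·Syy) = (-244)²/(74.75·1934) = 0.411824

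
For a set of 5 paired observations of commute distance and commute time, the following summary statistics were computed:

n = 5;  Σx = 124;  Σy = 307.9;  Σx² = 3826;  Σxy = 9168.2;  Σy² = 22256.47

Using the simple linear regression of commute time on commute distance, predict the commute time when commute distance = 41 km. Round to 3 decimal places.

Sxx = Σx² − (Σx)²/n = 3826 − 3075.2 = 750.8
Sxy = Σxy − (Σx)(Σy)/n = 9168.2 − 7635.92 = 1532.28
b = Sxy/Sxx = 1532.28/750.8 = 2.040863
a = ȳ − b·x̄ = 61.58 − 2.040863·24.8 = 10.966596
ŷ(41) = a + b·41 = 10.966596 + 2.040863·41 = 94.641982

94.642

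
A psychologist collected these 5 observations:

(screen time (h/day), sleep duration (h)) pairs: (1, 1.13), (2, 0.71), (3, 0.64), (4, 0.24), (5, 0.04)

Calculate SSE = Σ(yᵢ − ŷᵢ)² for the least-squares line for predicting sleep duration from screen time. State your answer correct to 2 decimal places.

0.02

n = 5, Σx = 15, Σy = 2.76, Σxy = 5.63, Σx² = 55, Σy² = 2.2498
Sxx = Σx² − (Σx)²/n = 55 − 45 = 10
Sxy = Σxy − (Σx)(Σy)/n = 5.63 − 8.28 = -2.65
Syy = Σy² − (Σy)²/n = 2.2498 − 1.52352 = 0.72628
b = Sxy/Sxx = -2.65/10 = -0.265
SSE = Syy − b·Sxy = 0.72628 − (-0.265)·(-2.65) = 0.02403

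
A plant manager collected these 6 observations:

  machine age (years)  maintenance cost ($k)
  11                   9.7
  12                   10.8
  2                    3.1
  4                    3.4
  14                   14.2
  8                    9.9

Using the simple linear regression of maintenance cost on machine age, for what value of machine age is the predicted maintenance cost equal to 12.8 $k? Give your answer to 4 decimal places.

n = 6, Σx = 51, Σy = 51.1, Σxy = 534.1, Σx² = 545
Sxx = Σx² − (Σx)²/n = 545 − 433.5 = 111.5
Sxy = Σxy − (Σx)(Σy)/n = 534.1 − 434.35 = 99.75
b = Sxy/Sxx = 99.75/111.5 = 0.894619
a = ȳ − b·x̄ = 8.516667 − 0.894619·8.5 = 0.912407
Set a + b·x = 12.8: x = (12.8 − 0.912407) / 0.894619 = 13.287886

13.2879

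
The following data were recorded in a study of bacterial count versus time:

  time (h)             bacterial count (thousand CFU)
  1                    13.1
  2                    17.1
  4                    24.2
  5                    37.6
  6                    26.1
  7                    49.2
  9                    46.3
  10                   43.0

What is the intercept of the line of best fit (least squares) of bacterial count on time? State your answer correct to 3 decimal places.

10.979

n = 8, Σx = 44, Σy = 256.6, Σxy = 1679.8, Σx² = 312
Sxx = Σx² − (Σx)²/n = 312 − 242 = 70
Sxy = Σxy − (Σx)(Σy)/n = 1679.8 − 1411.3 = 268.5
b = Sxy/Sxx = 268.5/70 = 3.835714
a = ȳ − b·x̄ = 32.075 − 3.835714·5.5 = 10.978571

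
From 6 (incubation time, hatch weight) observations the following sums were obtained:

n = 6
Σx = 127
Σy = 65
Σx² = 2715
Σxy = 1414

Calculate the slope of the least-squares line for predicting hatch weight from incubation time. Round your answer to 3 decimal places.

Sxx = Σx² − (Σx)²/n = 2715 − 2688.166667 = 26.833333
Sxy = Σxy − (Σx)(Σy)/n = 1414 − 1375.833333 = 38.166667
b = Sxy/Sxx = 38.166667/26.833333 = 1.422360

1.422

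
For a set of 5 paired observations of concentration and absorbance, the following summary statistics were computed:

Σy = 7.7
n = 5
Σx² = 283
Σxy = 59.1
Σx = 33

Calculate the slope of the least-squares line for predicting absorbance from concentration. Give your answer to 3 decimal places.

0.127

Sxx = Σx² − (Σx)²/n = 283 − 217.8 = 65.2
Sxy = Σxy − (Σx)(Σy)/n = 59.1 − 50.82 = 8.28
b = Sxy/Sxx = 8.28/65.2 = 0.126994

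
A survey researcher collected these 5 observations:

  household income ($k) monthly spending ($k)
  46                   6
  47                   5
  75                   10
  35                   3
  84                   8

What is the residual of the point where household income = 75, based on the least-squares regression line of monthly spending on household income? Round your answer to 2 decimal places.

1.58

n = 5, Σx = 287, Σy = 32, Σxy = 2038, Σx² = 18231
Sxx = Σx² − (Σx)²/n = 18231 − 16473.8 = 1757.2
Sxy = Σxy − (Σx)(Σy)/n = 2038 − 1836.8 = 201.2
b = Sxy/Sxx = 201.2/1757.2 = 0.114500
a = ȳ − b·x̄ = 6.4 − 0.114500·57.4 = -0.172320
ŷ(75) = -0.172320 + 0.114500·75 = 8.415206
residual = y − ŷ = 10 − 8.415206 = 1.584794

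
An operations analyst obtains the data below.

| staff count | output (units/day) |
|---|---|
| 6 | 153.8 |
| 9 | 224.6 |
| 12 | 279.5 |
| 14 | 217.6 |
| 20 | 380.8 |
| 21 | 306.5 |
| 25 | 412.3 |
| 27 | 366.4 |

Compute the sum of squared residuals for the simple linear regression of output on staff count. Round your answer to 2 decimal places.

n = 8, Σx = 134, Σy = 2341.5, Σxy = 43597.4, Σx² = 2652, Σy² = 742760.75
Sxx = Σx² − (Σx)²/n = 2652 − 2244.5 = 407.5
Sxy = Σxy − (Σx)(Σy)/n = 43597.4 − 39220.125 = 4377.275
Syy = Σy² − (Σy)²/n = 742760.75 − 685327.78125 = 57432.96875
b = Sxy/Sxx = 4377.275/407.5 = 10.741779
SSE = Syy − b·Sxy = 57432.96875 − 10.741779·4377.275 = 10413.247460

10413.25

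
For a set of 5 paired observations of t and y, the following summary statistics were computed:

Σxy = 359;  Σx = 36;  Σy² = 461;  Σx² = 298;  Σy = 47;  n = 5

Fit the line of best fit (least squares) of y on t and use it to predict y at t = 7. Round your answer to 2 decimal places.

Sxx = Σx² − (Σx)²/n = 298 − 259.2 = 38.8
Sxy = Σxy − (Σx)(Σy)/n = 359 − 338.4 = 20.6
b = Sxy/Sxx = 20.6/38.8 = 0.530928
a = ȳ − b·x̄ = 9.4 − 0.530928·7.2 = 5.577320
ŷ(7) = a + b·7 = 5.577320 + 0.530928·7 = 9.293814

9.29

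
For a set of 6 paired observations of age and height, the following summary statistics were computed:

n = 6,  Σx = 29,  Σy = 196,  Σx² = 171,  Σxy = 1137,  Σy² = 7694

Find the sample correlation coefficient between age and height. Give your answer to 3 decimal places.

Sxx = Σx² − (Σx)²/n = 171 − 140.166667 = 30.833333
Sxy = Σxy − (Σx)(Σy)/n = 1137 − 947.333333 = 189.666667
Syy = Σy² − (Σy)²/n = 7694 − 6402.666667 = 1291.333333
r = Sxy/√(Sxx·Syy) = 189.666667/√(39816.111111) = 189.666667/199.539748 = 0.950521

0.951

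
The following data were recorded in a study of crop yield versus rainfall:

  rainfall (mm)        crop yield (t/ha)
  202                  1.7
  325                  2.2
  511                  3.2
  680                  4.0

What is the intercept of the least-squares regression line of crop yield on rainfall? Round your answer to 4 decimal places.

0.6737

n = 4, Σx = 1718, Σy = 11.1, Σxy = 5413.6, Σx² = 869950
Sxx = Σx² − (Σx)²/n = 869950 − 737881 = 132069
Sxy = Σxy − (Σx)(Σy)/n = 5413.6 − 4767.45 = 646.15
b = Sxy/Sxx = 646.15/132069 = 0.004893
a = ȳ − b·x̄ = 2.775 − 0.004893·429.5 = 0.673663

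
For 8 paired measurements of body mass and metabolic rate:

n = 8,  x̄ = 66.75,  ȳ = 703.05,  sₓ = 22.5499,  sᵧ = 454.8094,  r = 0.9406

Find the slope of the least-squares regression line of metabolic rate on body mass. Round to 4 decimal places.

18.9710

b = r · sᵧ/sₓ = 0.9406 · 454.8094/22.5499 = 18.970981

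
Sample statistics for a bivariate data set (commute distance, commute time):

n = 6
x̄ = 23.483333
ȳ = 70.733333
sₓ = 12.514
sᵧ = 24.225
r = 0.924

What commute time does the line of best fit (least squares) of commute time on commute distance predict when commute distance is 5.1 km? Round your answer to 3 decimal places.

b = r · sᵧ/sₓ = 0.924 · 24.225/12.514 = 1.788709
a = ȳ − b·x̄ = 70.733333 − 1.788709·23.483333 = 28.728492
ŷ(5.1) = a + b·5.1 = 28.728492 + 1.788709·5.1 = 37.850906

37.851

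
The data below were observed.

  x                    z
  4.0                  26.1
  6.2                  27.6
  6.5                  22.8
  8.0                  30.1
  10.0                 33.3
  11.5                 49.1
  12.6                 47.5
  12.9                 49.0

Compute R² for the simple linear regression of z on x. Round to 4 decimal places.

n = 8, Σx = 71.7, Σy = 285.5, Σxy = 2792.77, Σx² = 718.11, Σy² = 11045.77
Sxx = Σx² − (Σx)²/n = 718.11 − 642.61125 = 75.49875
Sxy = Σxy − (Σx)(Σy)/n = 2792.77 − 2558.79375 = 233.97625
Syy = Σy² − (Σy)²/n = 11045.77 − 10188.78125 = 856.98875
R² = Sxy²/(Sxx·Syy) = (233.97625)²/(75.49875·856.98875) = 0.846114

0.8461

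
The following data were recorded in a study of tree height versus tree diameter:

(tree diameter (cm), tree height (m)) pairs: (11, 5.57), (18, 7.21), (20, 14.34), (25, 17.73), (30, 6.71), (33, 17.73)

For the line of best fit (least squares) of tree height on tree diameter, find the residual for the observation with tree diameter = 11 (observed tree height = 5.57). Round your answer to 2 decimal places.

n = 6, Σx = 137, Σy = 69.29, Σxy = 1707.49, Σx² = 3459
Sxx = Σx² − (Σx)²/n = 3459 − 3128.166667 = 330.833333
Sxy = Σxy − (Σx)(Σy)/n = 1707.49 − 1582.121667 = 125.368333
b = Sxy/Sxx = 125.368333/330.833333 = 0.378947
a = ȳ − b·x̄ = 11.548333 − 0.378947·22.833333 = 2.895708
ŷ(11) = 2.895708 + 0.378947·11 = 7.064126
residual = y − ŷ = 5.57 − 7.064126 = -1.494126

-1.49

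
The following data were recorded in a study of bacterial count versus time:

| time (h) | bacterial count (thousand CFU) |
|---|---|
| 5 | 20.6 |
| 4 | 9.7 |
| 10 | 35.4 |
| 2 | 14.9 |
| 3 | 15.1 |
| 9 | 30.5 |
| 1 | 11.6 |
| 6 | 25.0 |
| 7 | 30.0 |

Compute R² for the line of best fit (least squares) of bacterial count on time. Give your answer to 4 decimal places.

n = 9, Σx = 47, Σy = 192.8, Σxy = 1217, Σx² = 321, Σy² = 4811.44
Sxx = Σx² − (Σx)²/n = 321 − 245.444444 = 75.555556
Sxy = Σxy − (Σx)(Σy)/n = 1217 − 1006.844444 = 210.155556
Syy = Σy² − (Σy)²/n = 4811.44 − 4130.204444 = 681.235556
R² = Sxy²/(Sxx·Syy) = (210.155556)²/(75.555556·681.235556) = 0.858061

0.8581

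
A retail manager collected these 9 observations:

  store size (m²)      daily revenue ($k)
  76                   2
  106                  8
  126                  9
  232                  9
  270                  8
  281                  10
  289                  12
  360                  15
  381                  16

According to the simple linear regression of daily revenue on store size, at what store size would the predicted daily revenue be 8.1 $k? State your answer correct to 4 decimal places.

181.1251

n = 9, Σx = 2121, Σy = 89, Σxy = 24156, Σx² = 596855
Sxx = Σx² − (Σx)²/n = 596855 − 499849 = 97006
Sxy = Σxy − (Σx)(Σy)/n = 24156 − 20974.333333 = 3181.666667
b = Sxy/Sxx = 3181.666667/97006 = 0.032799
a = ȳ − b·x̄ = 9.888889 − 0.032799·235.666667 = 2.159338
Set a + b·x = 8.1: x = (8.1 − 2.159338) / 0.032799 = 181.125141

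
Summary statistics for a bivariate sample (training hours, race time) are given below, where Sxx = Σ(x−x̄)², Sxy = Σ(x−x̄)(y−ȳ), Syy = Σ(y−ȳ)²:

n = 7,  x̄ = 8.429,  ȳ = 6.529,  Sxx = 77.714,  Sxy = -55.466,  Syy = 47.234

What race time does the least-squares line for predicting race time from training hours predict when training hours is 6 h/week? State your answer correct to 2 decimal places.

b = Sxy/Sxx = -55.466/77.714 = -0.713720
a = ȳ − b·x̄ = 6.529 − (-0.713720)·8.429 = 12.544942
ŷ(6) = a + b·6 = 12.544942 + (-0.713720)·6 = 8.262625

8.26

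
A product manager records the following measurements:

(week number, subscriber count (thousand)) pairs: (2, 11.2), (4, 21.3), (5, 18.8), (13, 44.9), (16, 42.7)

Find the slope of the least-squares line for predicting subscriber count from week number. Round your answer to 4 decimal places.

2.3820

n = 5, Σx = 40, Σy = 138.9, Σxy = 1468.5, Σx² = 470
Sxx = Σx² − (Σx)²/n = 470 − 320 = 150
Sxy = Σxy − (Σx)(Σy)/n = 1468.5 − 1111.2 = 357.3
b = Sxy/Sxx = 357.3/150 = 2.382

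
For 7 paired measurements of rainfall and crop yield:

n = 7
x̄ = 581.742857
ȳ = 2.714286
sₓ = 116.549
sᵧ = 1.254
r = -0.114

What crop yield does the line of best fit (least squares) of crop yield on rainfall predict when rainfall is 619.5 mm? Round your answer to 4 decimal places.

b = r · sᵧ/sₓ = -0.114 · 1.254/116.549 = -0.001227
a = ȳ − b·x̄ = 2.714286 − (-0.001227)·581.742857 = 3.427837
ŷ(619.5) = a + b·619.5 = 3.427837 + (-0.001227)·619.5 = 2.667974

2.6680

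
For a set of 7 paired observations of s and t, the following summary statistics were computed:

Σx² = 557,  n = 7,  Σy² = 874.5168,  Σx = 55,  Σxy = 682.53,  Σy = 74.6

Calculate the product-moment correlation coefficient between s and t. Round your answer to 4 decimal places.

0.9675

Sxx = Σx² − (Σx)²/n = 557 − 432.142857 = 124.857143
Sxy = Σxy − (Σx)(Σy)/n = 682.53 − 586.142857 = 96.387143
Syy = Σy² − (Σy)²/n = 874.5168 − 795.022857 = 79.493943
r = Sxy/√(Sxx·Syy) = 96.387143/√(9925.386580) = 96.387143/99.626234 = 0.967488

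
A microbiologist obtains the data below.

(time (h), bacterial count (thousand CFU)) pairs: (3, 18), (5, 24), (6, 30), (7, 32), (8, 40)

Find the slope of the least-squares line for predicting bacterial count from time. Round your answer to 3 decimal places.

4.243

n = 5, Σx = 29, Σy = 144, Σxy = 898, Σx² = 183
Sxx = Σx² − (Σx)²/n = 183 − 168.2 = 14.8
Sxy = Σxy − (Σx)(Σy)/n = 898 − 835.2 = 62.8
b = Sxy/Sxx = 62.8/14.8 = 4.243243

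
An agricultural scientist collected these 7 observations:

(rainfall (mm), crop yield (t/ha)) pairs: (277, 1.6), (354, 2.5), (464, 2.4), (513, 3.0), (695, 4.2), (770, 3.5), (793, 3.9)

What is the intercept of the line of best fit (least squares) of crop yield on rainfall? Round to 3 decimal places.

n = 7, Σx = 3866, Σy = 21.1, Σxy = 12687.5, Σx² = 2385284
Sxx = Σx² − (Σx)²/n = 2385284 − 2135136.571429 = 250147.428571
Sxy = Σxy − (Σx)(Σy)/n = 12687.5 − 11653.228571 = 1034.271429
b = Sxy/Sxx = 1034.271429/250147.428571 = 0.004135
a = ȳ − b·x̄ = 3.014286 − 0.004135·552.285714 = 0.730779

0.731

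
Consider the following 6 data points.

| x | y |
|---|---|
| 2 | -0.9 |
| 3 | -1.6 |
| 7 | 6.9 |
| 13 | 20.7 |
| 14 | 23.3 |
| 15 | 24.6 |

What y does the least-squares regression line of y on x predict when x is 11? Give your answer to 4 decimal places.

16.3715

n = 6, Σx = 54, Σy = 73, Σxy = 1006, Σx² = 652
Sxx = Σx² − (Σx)²/n = 652 − 486 = 166
Sxy = Σxy − (Σx)(Σy)/n = 1006 − 657 = 349
b = Sxy/Sxx = 349/166 = 2.102410
a = ȳ − b·x̄ = 12.166667 − 2.102410·9 = -6.755020
ŷ(11) = a + b·11 = -6.755020 + 2.102410·11 = 16.371486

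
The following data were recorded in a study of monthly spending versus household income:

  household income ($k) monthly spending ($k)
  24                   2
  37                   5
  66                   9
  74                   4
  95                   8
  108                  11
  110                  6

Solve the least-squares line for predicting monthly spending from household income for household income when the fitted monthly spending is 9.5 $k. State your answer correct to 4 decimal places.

n = 7, Σx = 514, Σy = 45, Σxy = 3731, Σx² = 44566
Sxx = Σx² − (Σx)²/n = 44566 − 37742.285714 = 6823.714286
Sxy = Σxy − (Σx)(Σy)/n = 3731 − 3304.285714 = 426.714286
b = Sxy/Sxx = 426.714286/6823.714286 = 0.062534
a = ȳ − b·x̄ = 6.428571 − 0.062534·73.428571 = 1.836788
Set a + b·x = 9.5: x = (9.5 − 1.836788) / 0.062534 = 122.544694

122.5447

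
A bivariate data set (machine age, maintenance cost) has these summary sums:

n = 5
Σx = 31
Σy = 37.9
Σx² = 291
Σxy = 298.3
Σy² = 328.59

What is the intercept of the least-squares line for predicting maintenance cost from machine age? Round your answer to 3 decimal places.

3.606

Sxx = Σx² − (Σx)²/n = 291 − 192.2 = 98.8
Sxy = Σxy − (Σx)(Σy)/n = 298.3 − 234.98 = 63.32
b = Sxy/Sxx = 63.32/98.8 = 0.640891
a = ȳ − b·x̄ = 7.58 − 0.640891·6.2 = 3.606478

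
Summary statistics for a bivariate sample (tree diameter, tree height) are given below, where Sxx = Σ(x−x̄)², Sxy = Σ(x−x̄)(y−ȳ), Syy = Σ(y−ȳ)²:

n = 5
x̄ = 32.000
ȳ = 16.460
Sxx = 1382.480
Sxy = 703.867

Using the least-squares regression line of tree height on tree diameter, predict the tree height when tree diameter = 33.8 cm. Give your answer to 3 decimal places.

17.376

b = Sxy/Sxx = 703.867/1382.48 = 0.509134
a = ȳ − b·x̄ = 16.46 − 0.509134·32 = 0.167725
ŷ(33.8) = a + b·33.8 = 0.167725 + 0.509134·33.8 = 17.376440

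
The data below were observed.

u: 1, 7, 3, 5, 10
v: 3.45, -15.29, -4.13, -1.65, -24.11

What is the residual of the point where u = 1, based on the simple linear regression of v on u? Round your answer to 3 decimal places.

n = 5, Σx = 26, Σy = -41.73, Σxy = -365.32, Σx² = 184
Sxx = Σx² − (Σx)²/n = 184 − 135.2 = 48.8
Sxy = Σxy − (Σx)(Σy)/n = -365.32 − (-216.996) = -148.324
b = Sxy/Sxx = -148.324/48.8 = -3.039426
a = ȳ − b·x̄ = -8.346 − (-3.039426)·5.2 = 7.459016
ŷ(1) = 7.459016 + (-3.039426)·1 = 4.419590
residual = y − ŷ = 3.45 − 4.419590 = -0.969590

-0.970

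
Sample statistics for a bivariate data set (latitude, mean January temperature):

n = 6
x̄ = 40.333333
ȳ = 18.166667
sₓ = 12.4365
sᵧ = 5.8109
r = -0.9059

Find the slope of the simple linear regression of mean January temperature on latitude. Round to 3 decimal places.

-0.423

b = r · sᵧ/sₓ = -0.9059 · 5.8109/12.4365 = -0.423278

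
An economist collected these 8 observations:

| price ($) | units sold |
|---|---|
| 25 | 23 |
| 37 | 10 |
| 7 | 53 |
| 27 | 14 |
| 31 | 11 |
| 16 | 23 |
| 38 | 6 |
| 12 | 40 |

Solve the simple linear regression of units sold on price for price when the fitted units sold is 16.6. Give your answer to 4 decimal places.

28.5368

n = 8, Σx = 193, Σy = 180, Σxy = 3111, Σx² = 5577
Sxx = Σx² − (Σx)²/n = 5577 − 4656.125 = 920.875
Sxy = Σxy − (Σx)(Σy)/n = 3111 − 4342.5 = -1231.5
b = Sxy/Sxx = -1231.5/920.875 = -1.337315
a = ȳ − b·x̄ = 22.5 − (-1.337315)·24.125 = 54.762726
Set a + b·x = 16.6: x = (16.6 − 54.762726) / (-1.337315) = 28.536825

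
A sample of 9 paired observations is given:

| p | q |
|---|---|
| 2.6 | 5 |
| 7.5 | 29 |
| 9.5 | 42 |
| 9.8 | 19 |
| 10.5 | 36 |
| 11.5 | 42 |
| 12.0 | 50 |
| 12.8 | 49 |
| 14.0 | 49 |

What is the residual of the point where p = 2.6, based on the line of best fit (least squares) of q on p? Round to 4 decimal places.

n = 9, Σx = 90.2, Σy = 321, Σxy = 3589.9, Σx² = 995.64
Sxx = Σx² − (Σx)²/n = 995.64 − 904.004444 = 91.635556
Sxy = Σxy − (Σx)(Σy)/n = 3589.9 − 3217.133333 = 372.766667
b = Sxy/Sxx = 372.766667/91.635556 = 4.067926
a = ȳ − b·x̄ = 35.666667 − 4.067926·10.022222 = -5.102993
ŷ(2.6) = -5.102993 + 4.067926·2.6 = 5.473615
residual = y − ŷ = 5 − 5.473615 = -0.473615

-0.4736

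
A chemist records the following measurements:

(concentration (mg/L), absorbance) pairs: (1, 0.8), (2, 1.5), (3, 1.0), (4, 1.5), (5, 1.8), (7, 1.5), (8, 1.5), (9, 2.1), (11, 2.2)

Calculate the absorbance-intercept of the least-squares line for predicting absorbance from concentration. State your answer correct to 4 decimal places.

0.9313

n = 9, Σx = 50, Σy = 13.9, Σxy = 87.4, Σx² = 370
Sxx = Σx² − (Σx)²/n = 370 − 277.777778 = 92.222222
Sxy = Σxy − (Σx)(Σy)/n = 87.4 − 77.222222 = 10.177778
b = Sxy/Sxx = 10.177778/92.222222 = 0.110361
a = ȳ − b·x̄ = 1.544444 − 0.110361·5.555556 = 0.931325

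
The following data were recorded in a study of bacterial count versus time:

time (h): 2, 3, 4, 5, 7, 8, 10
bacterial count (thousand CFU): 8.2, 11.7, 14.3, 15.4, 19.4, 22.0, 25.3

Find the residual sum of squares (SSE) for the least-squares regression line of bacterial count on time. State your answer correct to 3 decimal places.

n = 7, Σx = 39, Σy = 116.3, Σxy = 750.5, Σx² = 267, Σy² = 2146.23
Sxx = Σx² − (Σx)²/n = 267 − 217.285714 = 49.714286
Sxy = Σxy − (Σx)(Σy)/n = 750.5 − 647.957143 = 102.542857
Syy = Σy² − (Σy)²/n = 2146.23 − 1932.241429 = 213.988571
b = Sxy/Sxx = 102.542857/49.714286 = 2.062644
SSE = Syy − b·Sxy = 213.988571 − 2.062644·102.542857 = 2.479195

2.479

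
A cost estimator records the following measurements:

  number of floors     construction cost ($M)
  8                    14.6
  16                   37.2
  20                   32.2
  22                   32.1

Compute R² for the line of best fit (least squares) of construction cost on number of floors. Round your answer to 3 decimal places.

0.634

n = 4, Σx = 66, Σy = 116.1, Σxy = 2062.2, Σx² = 1204, Σy² = 3664.25
Sxx = Σx² − (Σx)²/n = 1204 − 1089 = 115
Sxy = Σxy − (Σx)(Σy)/n = 2062.2 − 1915.65 = 146.55
Syy = Σy² − (Σy)²/n = 3664.25 − 3369.8025 = 294.4475
R² = Sxy²/(Sxx·Syy) = (146.55)²/(115·294.4475) = 0.634258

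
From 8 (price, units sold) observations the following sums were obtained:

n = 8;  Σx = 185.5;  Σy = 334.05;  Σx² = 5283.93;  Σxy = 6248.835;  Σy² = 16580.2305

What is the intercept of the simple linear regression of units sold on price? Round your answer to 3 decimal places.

77.080

Sxx = Σx² − (Σx)²/n = 5283.93 − 4301.28125 = 982.64875
Sxy = Σxy − (Σx)(Σy)/n = 6248.835 − 7745.784375 = -1496.949375
b = Sxy/Sxx = -1496.949375/982.64875 = -1.523382
a = ȳ − b·x̄ = 41.75625 − (-1.523382)·23.1875 = 77.079669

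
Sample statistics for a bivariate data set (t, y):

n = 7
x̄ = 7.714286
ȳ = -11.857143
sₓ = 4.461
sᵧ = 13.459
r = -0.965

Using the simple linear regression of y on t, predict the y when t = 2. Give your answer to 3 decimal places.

b = r · sᵧ/sₓ = -0.965 · 13.459/4.461 = -2.911440
a = ȳ − b·x̄ = -11.857143 − (-2.911440)·7.714286 = 10.602540
ŷ(2) = a + b·2 = 10.602540 + (-2.911440)·2 = 4.779659

4.780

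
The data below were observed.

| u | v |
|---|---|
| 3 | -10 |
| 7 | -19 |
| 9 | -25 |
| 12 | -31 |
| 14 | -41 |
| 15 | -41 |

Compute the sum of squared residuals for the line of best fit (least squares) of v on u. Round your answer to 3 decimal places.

12.362

n = 6, Σx = 60, Σy = -167, Σxy = -1949, Σx² = 704, Σy² = 5409
Sxx = Σx² − (Σx)²/n = 704 − 600 = 104
Sxy = Σxy − (Σx)(Σy)/n = -1949 − (-1670) = -279
Syy = Σy² − (Σy)²/n = 5409 − 4648.166667 = 760.833333
b = Sxy/Sxx = -279/104 = -2.682692
SSE = Syy − b·Sxy = 760.833333 − (-2.682692)·(-279) = 12.362179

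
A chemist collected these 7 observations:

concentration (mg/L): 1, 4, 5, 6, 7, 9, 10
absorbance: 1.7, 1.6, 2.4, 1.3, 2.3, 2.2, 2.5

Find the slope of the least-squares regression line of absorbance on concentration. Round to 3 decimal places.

n = 7, Σx = 42, Σy = 14, Σxy = 88.8, Σx² = 308
Sxx = Σx² − (Σx)²/n = 308 − 252 = 56
Sxy = Σxy − (Σx)(Σy)/n = 88.8 − 84 = 4.8
b = Sxy/Sxx = 4.8/56 = 0.085714

0.086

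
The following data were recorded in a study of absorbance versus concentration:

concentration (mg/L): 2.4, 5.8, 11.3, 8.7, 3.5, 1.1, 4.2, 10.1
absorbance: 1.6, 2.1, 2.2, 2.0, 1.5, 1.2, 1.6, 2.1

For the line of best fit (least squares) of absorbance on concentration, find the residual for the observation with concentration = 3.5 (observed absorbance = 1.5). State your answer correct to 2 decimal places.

n = 8, Σx = 47.1, Σy = 14.3, Σxy = 92.78, Σx² = 375.89
Sxx = Σx² − (Σx)²/n = 375.89 − 277.30125 = 98.58875
Sxy = Σxy − (Σx)(Σy)/n = 92.78 − 84.19125 = 8.58875
b = Sxy/Sxx = 8.58875/98.58875 = 0.087117
a = ȳ − b·x̄ = 1.7875 − 0.087117·5.8875 = 1.274599
ŷ(3.5) = 1.274599 + 0.087117·3.5 = 1.579508
residual = y − ŷ = 1.5 − 1.579508 = -0.079508

-0.08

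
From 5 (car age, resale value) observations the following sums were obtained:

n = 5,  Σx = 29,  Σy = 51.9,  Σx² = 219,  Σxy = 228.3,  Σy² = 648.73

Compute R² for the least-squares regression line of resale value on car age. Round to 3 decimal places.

Sxx = Σx² − (Σx)²/n = 219 − 168.2 = 50.8
Sxy = Σxy − (Σx)(Σy)/n = 228.3 − 301.02 = -72.72
Syy = Σy² − (Σy)²/n = 648.73 − 538.722 = 110.008
R² = Sxy²/(Sxx·Syy) = (-72.72)²/(50.8·110.008) = 0.946280

0.946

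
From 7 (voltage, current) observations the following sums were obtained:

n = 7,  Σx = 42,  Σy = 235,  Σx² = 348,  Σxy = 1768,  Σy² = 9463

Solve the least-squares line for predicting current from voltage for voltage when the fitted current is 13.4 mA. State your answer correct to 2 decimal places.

0.59

Sxx = Σx² − (Σx)²/n = 348 − 252 = 96
Sxy = Σxy − (Σx)(Σy)/n = 1768 − 1410 = 358
b = Sxy/Sxx = 358/96 = 3.729167
a = ȳ − b·x̄ = 33.571429 − 3.729167·6 = 11.196429
Set a + b·x = 13.4: x = (13.4 − 11.196429) / 3.729167 = 0.590902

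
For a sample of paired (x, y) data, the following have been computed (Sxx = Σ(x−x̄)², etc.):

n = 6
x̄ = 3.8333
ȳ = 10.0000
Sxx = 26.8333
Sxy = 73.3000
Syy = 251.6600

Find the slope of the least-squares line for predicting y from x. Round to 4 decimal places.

2.7317

b = Sxy/Sxx = 73.3/26.8333 = 2.731680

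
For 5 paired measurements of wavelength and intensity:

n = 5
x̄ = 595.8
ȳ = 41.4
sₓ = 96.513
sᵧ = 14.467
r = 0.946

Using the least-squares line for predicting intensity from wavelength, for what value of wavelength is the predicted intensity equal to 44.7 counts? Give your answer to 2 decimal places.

619.07

b = r · sᵧ/sₓ = 0.946 · 14.467/96.513 = 0.141802
a = ȳ − b·x̄ = 41.4 − 0.141802·595.8 = -43.085913
Set a + b·x = 44.7: x = (44.7 − (-43.085913)) / 0.141802 = 619.071809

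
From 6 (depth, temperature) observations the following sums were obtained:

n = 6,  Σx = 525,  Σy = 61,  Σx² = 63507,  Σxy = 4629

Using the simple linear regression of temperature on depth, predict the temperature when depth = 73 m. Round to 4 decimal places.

Sxx = Σx² − (Σx)²/n = 63507 − 45937.5 = 17569.5
Sxy = Σxy − (Σx)(Σy)/n = 4629 − 5337.5 = -708.5
b = Sxy/Sxx = -708.5/17569.5 = -0.040326
a = ȳ − b·x̄ = 10.166667 − (-0.040326)·87.5 = 13.695154
ŷ(73) = a + b·73 = 13.695154 + (-0.040326)·73 = 10.751387

10.7514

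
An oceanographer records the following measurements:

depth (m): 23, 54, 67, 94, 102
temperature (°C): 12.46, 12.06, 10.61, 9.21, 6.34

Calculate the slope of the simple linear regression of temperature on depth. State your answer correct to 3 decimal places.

-0.070

n = 5, Σx = 340, Σy = 50.68, Σxy = 3161.11, Σx² = 27174
Sxx = Σx² − (Σx)²/n = 27174 − 23120 = 4054
Sxy = Σxy − (Σx)(Σy)/n = 3161.11 − 3446.24 = -285.13
b = Sxy/Sxx = -285.13/4054 = -0.070333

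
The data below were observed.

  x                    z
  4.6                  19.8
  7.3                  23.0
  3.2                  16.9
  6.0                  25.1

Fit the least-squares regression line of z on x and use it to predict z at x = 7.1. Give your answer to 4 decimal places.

24.3766

n = 4, Σx = 21.1, Σy = 84.8, Σxy = 463.66, Σx² = 120.69
Sxx = Σx² − (Σx)²/n = 120.69 − 111.3025 = 9.3875
Sxy = Σxy − (Σx)(Σy)/n = 463.66 − 447.32 = 16.34
b = Sxy/Sxx = 16.34/9.3875 = 1.740613
a = ȳ − b·x̄ = 21.2 − 1.740613·5.275 = 12.018269
ŷ(7.1) = a + b·7.1 = 12.018269 + 1.740613·7.1 = 24.376618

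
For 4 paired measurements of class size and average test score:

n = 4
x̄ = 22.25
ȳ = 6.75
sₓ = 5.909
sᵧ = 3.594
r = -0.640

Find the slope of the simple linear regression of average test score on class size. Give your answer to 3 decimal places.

-0.389

b = r · sᵧ/sₓ = -0.64 · 3.594/5.909 = -0.389264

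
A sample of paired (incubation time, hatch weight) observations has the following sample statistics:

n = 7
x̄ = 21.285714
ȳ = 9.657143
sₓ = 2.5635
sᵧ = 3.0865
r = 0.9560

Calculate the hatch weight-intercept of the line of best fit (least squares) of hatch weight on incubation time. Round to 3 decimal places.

-14.844

b = r · sᵧ/sₓ = 0.956 · 3.0865/2.5635 = 1.151041
a = ȳ − b·x̄ = 9.657143 − 1.151041·21.285714 = -14.843590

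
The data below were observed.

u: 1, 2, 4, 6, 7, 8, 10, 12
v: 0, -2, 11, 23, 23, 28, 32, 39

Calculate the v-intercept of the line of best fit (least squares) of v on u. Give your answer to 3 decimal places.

n = 8, Σx = 50, Σy = 154, Σxy = 1351, Σx² = 414
Sxx = Σx² − (Σx)²/n = 414 − 312.5 = 101.5
Sxy = Σxy − (Σx)(Σy)/n = 1351 − 962.5 = 388.5
b = Sxy/Sxx = 388.5/101.5 = 3.827586
a = ȳ − b·x̄ = 19.25 − 3.827586·6.25 = -4.672414

-4.672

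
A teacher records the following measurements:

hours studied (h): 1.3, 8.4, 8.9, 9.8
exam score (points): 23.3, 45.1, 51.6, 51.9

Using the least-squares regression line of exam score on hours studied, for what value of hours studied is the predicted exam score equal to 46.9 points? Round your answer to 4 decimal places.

8.2502

n = 4, Σx = 28.4, Σy = 171.9, Σxy = 1376.99, Σx² = 247.5
Sxx = Σx² − (Σx)²/n = 247.5 − 201.64 = 45.86
Sxy = Σxy − (Σx)(Σy)/n = 1376.99 − 1220.49 = 156.5
b = Sxy/Sxx = 156.5/45.86 = 3.412560
a = ȳ − b·x̄ = 42.975 − 3.412560·7.1 = 18.745824
Set a + b·x = 46.9: x = (46.9 − 18.745824) / 3.412560 = 8.250163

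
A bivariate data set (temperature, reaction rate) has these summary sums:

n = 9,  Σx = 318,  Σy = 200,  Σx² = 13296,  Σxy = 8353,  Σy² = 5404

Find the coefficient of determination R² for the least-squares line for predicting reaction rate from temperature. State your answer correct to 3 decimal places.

0.837

Sxx = Σx² − (Σx)²/n = 13296 − 11236 = 2060
Sxy = Σxy − (Σx)(Σy)/n = 8353 − 7066.666667 = 1286.333333
Syy = Σy² − (Σy)²/n = 5404 − 4444.444444 = 959.555556
R² = Sxy²/(Sxx·Syy) = (1286.333333)²/(2060·959.555556) = 0.837085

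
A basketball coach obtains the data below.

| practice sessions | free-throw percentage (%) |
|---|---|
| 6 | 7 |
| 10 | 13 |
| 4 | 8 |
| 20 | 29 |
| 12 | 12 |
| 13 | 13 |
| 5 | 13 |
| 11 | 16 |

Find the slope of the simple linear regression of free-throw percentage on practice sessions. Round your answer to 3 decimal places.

1.122

n = 8, Σx = 81, Σy = 111, Σxy = 1338, Σx² = 1011
Sxx = Σx² − (Σx)²/n = 1011 − 820.125 = 190.875
Sxy = Σxy − (Σx)(Σy)/n = 1338 − 1123.875 = 214.125
b = Sxy/Sxx = 214.125/190.875 = 1.121807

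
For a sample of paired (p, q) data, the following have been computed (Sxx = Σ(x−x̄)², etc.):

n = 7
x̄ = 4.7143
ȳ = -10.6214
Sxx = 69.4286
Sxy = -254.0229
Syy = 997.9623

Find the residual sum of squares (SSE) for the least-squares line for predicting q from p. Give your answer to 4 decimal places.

68.5523

b = Sxy/Sxx = -254.0229/69.4286 = -3.658765
SSE = Syy − b·Sxy = 997.9623 − (-3.658765)·(-254.0229) = 68.552320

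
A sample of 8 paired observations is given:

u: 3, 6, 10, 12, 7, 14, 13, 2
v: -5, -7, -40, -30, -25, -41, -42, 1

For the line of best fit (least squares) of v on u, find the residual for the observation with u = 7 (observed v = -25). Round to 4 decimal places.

-6.3436

n = 8, Σx = 67, Σy = -189, Σxy = -2110, Σx² = 707
Sxx = Σx² − (Σx)²/n = 707 − 561.125 = 145.875
Sxy = Σxy − (Σx)(Σy)/n = -2110 − (-1582.875) = -527.125
b = Sxy/Sxx = -527.125/145.875 = -3.613539
a = ȳ − b·x̄ = -23.625 − (-3.613539)·8.375 = 6.638389
ŷ(7) = 6.638389 + (-3.613539)·7 = -18.656384
residual = y − ŷ = -25 − (-18.656384) = -6.343616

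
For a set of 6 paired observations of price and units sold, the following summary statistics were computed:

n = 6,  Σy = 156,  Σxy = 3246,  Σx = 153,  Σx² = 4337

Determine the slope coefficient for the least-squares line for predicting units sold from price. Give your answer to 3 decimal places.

Sxx = Σx² − (Σx)²/n = 4337 − 3901.5 = 435.5
Sxy = Σxy − (Σx)(Σy)/n = 3246 − 3978 = -732
b = Sxy/Sxx = -732/435.5 = -1.680827

-1.681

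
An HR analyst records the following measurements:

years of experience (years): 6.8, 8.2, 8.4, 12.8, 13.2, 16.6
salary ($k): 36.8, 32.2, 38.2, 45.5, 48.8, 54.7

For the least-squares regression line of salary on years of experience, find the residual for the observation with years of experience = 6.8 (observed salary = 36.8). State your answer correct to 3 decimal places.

n = 6, Σx = 66, Σy = 256.2, Σxy = 2969.74, Σx² = 797.68
Sxx = Σx² − (Σx)²/n = 797.68 − 726 = 71.68
Sxy = Σxy − (Σx)(Σy)/n = 2969.74 − 2818.2 = 151.54
b = Sxy/Sxx = 151.54/71.68 = 2.114118
a = ȳ − b·x̄ = 42.7 − 2.114118·11 = 19.444699
ŷ(6.8) = 19.444699 + 2.114118·6.8 = 33.820703
residual = y − ŷ = 36.8 − 33.820703 = 2.979297

2.979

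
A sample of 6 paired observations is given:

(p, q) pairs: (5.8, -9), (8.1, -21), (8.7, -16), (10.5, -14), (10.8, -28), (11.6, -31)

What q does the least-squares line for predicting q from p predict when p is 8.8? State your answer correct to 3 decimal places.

n = 6, Σx = 55.5, Σy = -119, Σxy = -1170.5, Σx² = 536.39
Sxx = Σx² − (Σx)²/n = 536.39 − 513.375 = 23.015
Sxy = Σxy − (Σx)(Σy)/n = -1170.5 − (-1100.75) = -69.75
b = Sxy/Sxx = -69.75/23.015 = -3.030632
a = ȳ − b·x̄ = -19.833333 − (-3.030632)·9.25 = 8.200014
ŷ(8.8) = a + b·8.8 = 8.200014 + (-3.030632)·8.8 = -18.469549

-18.470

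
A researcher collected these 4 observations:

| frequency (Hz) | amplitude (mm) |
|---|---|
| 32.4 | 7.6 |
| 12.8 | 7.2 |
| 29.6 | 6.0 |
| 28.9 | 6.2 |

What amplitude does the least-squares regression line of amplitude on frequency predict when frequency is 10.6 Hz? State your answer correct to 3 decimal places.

7.061

n = 4, Σx = 103.7, Σy = 27, Σxy = 695.18, Σx² = 2924.97
Sxx = Σx² − (Σx)²/n = 2924.97 − 2688.4225 = 236.5475
Sxy = Σxy − (Σx)(Σy)/n = 695.18 − 699.975 = -4.795
b = Sxy/Sxx = -4.795/236.5475 = -0.020271
a = ȳ − b·x̄ = 6.75 − (-0.020271)·25.925 = 7.275520
ŷ(10.6) = a + b·10.6 = 7.275520 + (-0.020271)·10.6 = 7.060650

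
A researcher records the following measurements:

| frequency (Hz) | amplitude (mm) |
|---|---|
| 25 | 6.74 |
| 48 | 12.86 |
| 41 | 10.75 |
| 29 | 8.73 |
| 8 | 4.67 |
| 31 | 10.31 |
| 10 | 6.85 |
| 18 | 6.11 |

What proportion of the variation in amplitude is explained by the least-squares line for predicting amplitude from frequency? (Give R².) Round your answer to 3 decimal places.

0.882

n = 8, Σx = 210, Σy = 67.02, Σxy = 2015.15, Σx² = 6900, Σy² = 614.9422
Sxx = Σx² − (Σx)²/n = 6900 − 5512.5 = 1387.5
Sxy = Σxy − (Σx)(Σy)/n = 2015.15 − 1759.275 = 255.875
Syy = Σy² − (Σy)²/n = 614.9422 − 561.46005 = 53.48215
R² = Sxy²/(Sxx·Syy) = (255.875)²/(1387.5·53.48215) = 0.882295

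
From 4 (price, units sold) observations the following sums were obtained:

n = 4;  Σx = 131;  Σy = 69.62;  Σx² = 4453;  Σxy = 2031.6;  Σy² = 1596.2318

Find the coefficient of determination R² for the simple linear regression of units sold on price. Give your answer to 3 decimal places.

Sxx = Σx² − (Σx)²/n = 4453 − 4290.25 = 162.75
Sxy = Σxy − (Σx)(Σy)/n = 2031.6 − 2280.055 = -248.455
Syy = Σy² − (Σy)²/n = 1596.2318 − 1211.7361 = 384.4957
R² = Sxy²/(Sxx·Syy) = (-248.455)²/(162.75·384.4957) = 0.986468

0.986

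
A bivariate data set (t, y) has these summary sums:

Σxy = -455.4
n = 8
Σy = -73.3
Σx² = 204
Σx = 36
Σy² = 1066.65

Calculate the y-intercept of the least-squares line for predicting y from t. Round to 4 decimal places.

4.2893

Sxx = Σx² − (Σx)²/n = 204 − 162 = 42
Sxy = Σxy − (Σx)(Σy)/n = -455.4 − (-329.85) = -125.55
b = Sxy/Sxx = -125.55/42 = -2.989286
a = ȳ − b·x̄ = -9.1625 − (-2.989286)·4.5 = 4.289286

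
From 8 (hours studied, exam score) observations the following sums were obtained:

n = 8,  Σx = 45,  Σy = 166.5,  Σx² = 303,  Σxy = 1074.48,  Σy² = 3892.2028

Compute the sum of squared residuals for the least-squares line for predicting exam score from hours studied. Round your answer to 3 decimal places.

45.543

Sxx = Σx² − (Σx)²/n = 303 − 253.125 = 49.875
Sxy = Σxy − (Σx)(Σy)/n = 1074.48 − 936.5625 = 137.9175
Syy = Σy² − (Σy)²/n = 3892.2028 − 3465.28125 = 426.92155
b = Sxy/Sxx = 137.9175/49.875 = 2.765263
SSE = Syy − b·Sxy = 426.92155 − 2.765263·137.9175 = 45.543368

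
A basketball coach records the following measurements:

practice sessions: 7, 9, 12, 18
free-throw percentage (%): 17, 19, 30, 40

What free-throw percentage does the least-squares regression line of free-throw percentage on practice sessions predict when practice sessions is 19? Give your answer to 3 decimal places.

n = 4, Σx = 46, Σy = 106, Σxy = 1370, Σx² = 598
Sxx = Σx² − (Σx)²/n = 598 − 529 = 69
Sxy = Σxy − (Σx)(Σy)/n = 1370 − 1219 = 151
b = Sxy/Sxx = 151/69 = 2.188406
a = ȳ − b·x̄ = 26.5 − 2.188406·11.5 = 1.333333
ŷ(19) = a + b·19 = 1.333333 + 2.188406·19 = 42.913043

42.913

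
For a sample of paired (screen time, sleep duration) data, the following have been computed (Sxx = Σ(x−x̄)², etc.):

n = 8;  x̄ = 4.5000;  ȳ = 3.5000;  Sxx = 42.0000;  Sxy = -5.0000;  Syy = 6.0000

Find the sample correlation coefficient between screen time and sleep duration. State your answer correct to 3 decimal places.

r = Sxy/√(Sxx·Syy) = -5/√(252) = -5/15.874508 = -0.314970

-0.315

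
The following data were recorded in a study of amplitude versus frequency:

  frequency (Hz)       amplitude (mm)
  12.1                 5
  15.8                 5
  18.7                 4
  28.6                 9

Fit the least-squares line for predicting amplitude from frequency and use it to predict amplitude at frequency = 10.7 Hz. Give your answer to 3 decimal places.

3.627

n = 4, Σx = 75.2, Σy = 23, Σxy = 471.7, Σx² = 1563.7
Sxx = Σx² − (Σx)²/n = 1563.7 − 1413.76 = 149.94
Sxy = Σxy − (Σx)(Σy)/n = 471.7 − 432.4 = 39.3
b = Sxy/Sxx = 39.3/149.94 = 0.262105
a = ȳ − b·x̄ = 5.75 − 0.262105·18.8 = 0.822429
ŷ(10.7) = a + b·10.7 = 0.822429 + 0.262105·10.7 = 3.626951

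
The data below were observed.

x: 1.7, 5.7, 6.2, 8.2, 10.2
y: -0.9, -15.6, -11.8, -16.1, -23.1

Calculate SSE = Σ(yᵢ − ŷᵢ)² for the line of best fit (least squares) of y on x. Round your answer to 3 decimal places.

20.549

n = 5, Σx = 32, Σy = -67.5, Σxy = -531.25, Σx² = 245.1, Σy² = 1176.23
Sxx = Σx² − (Σx)²/n = 245.1 − 204.8 = 40.3
Sxy = Σxy − (Σx)(Σy)/n = -531.25 − (-432) = -99.25
Syy = Σy² − (Σy)²/n = 1176.23 − 911.25 = 264.98
b = Sxy/Sxx = -99.25/40.3 = -2.462779
SSE = Syy − b·Sxy = 264.98 − (-2.462779)·(-99.25) = 20.549169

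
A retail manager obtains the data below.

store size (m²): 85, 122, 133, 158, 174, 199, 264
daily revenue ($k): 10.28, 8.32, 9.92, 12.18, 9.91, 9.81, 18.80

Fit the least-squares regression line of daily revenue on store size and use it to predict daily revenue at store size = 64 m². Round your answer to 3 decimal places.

n = 7, Σx = 1135, Σy = 79.22, Σxy = 13772.37, Σx² = 204335
Sxx = Σx² − (Σx)²/n = 204335 − 184032.142857 = 20302.857143
Sxy = Σxy − (Σx)(Σy)/n = 13772.37 − 12844.957143 = 927.412857
b = Sxy/Sxx = 927.412857/20302.857143 = 0.045679
a = ȳ − b·x̄ = 11.317143 − 0.045679·162.142857 = 3.910630
ŷ(64) = a + b·64 = 3.910630 + 0.045679·64 = 6.834082

6.834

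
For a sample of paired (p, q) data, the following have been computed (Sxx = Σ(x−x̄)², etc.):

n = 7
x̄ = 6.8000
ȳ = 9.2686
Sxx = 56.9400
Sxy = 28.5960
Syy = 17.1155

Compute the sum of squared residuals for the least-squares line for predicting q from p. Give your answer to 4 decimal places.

2.7542

b = Sxy/Sxx = 28.596/56.94 = 0.502213
SSE = Syy − b·Sxy = 17.1155 − 0.502213·28.596 = 2.754221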